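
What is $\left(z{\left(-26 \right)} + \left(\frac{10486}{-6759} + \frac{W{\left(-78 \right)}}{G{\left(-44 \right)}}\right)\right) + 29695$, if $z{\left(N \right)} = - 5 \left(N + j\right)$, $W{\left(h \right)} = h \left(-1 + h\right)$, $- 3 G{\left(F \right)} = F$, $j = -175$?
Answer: $\frac{4627271345}{148698} \approx 31119.0$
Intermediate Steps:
$G{\left(F \right)} = - \frac{F}{3}$
$z{\left(N \right)} = 875 - 5 N$ ($z{\left(N \right)} = - 5 \left(N - 175\right) = - 5 \left(-175 + N\right) = 875 - 5 N$)
$\left(z{\left(-26 \right)} + \left(\frac{10486}{-6759} + \frac{W{\left(-78 \right)}}{G{\left(-44 \right)}}\right)\right) + 29695 = \left(\left(875 - -130\right) + \left(\frac{10486}{-6759} + \frac{\left(-78\right) \left(-1 - 78\right)}{\left(- \frac{1}{3}\right) \left(-44\right)}\right)\right) + 29695 = \left(\left(875 + 130\right) + \left(10486 \left(- \frac{1}{6759}\right) + \frac{\left(-78\right) \left(-79\right)}{\frac{44}{3}}\right)\right) + 29695 = \left(1005 + \left(- \frac{10486}{6759} + 6162 \cdot \frac{3}{44}\right)\right) + 29695 = \left(1005 + \left(- \frac{10486}{6759} + \frac{9243}{22}\right)\right) + 29695 = \left(1005 + \frac{62242745}{148698}\right) + 29695 = \frac{211684235}{148698} + 29695 = \frac{4627271345}{148698}$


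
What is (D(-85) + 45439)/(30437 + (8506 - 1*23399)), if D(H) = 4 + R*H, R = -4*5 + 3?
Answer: 5861/1943 ≈ 3.0165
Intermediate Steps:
R = -17 (R = -20 + 3 = -17)
D(H) = 4 - 17*H
(D(-85) + 45439)/(30437 + (8506 - 1*23399)) = ((4 - 17*(-85)) + 45439)/(30437 + (8506 - 1*23399)) = ((4 + 1445) + 45439)/(30437 + (8506 - 23399)) = (1449 + 45439)/(30437 - 14893) = 46888/15544 = 46888*(1/15544) = 5861/1943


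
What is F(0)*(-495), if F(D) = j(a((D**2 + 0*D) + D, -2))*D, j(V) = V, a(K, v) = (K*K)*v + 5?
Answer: 0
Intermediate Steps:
a(K, v) = 5 + v*K**2 (a(K, v) = K**2*v + 5 = v*K**2 + 5 = 5 + v*K**2)
F(D) = D*(5 - 2*(D + D**2)**2) (F(D) = (5 - 2*((D**2 + 0*D) + D)**2)*D = (5 - 2*((D**2 + 0) + D)**2)*D = (5 - 2*(D**2 + D)**2)*D = (5 - 2*(D + D**2)**2)*D = D*(5 - 2*(D + D**2)**2))
F(0)*(-495) = (5*0 - 2*0**3*(1 + 0)**2)*(-495) = (0 - 2*0*1**2)*(-495) = (0 - 2*0*1)*(-495) = (0 + 0)*(-495) = 0*(-495) = 0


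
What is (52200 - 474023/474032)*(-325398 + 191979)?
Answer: -253947634817151/36464 ≈ -6.9643e+9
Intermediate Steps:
(52200 - 474023/474032)*(-325398 + 191979) = (52200 - 474023*1/474032)*(-133419) = (52200 - 474023/474032)*(-133419) = (24743996377/474032)*(-133419) = -253947634817151/36464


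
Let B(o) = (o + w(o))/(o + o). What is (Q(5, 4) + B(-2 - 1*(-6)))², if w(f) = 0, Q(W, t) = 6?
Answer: 169/4 ≈ 42.250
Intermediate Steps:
B(o) = ½ (B(o) = (o + 0)/(o + o) = o/((2*o)) = o*(1/(2*o)) = ½)
(Q(5, 4) + B(-2 - 1*(-6)))² = (6 + ½)² = (13/2)² = 169/4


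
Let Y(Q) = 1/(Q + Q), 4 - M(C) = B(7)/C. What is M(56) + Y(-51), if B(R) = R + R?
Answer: 763/204 ≈ 3.7402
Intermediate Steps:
B(R) = 2*R
M(C) = 4 - 14/C (M(C) = 4 - 2*7/C = 4 - 14/C)
Y(Q) = 1/(2*Q)
M(56) + Y(-51) = (4 - 14/56) + (½)/(-51) = (4 - 14*1/56) + (½)*(-1/51) = (4 - ¼) - 1/102 = 15/4 - 1/102 = 763/204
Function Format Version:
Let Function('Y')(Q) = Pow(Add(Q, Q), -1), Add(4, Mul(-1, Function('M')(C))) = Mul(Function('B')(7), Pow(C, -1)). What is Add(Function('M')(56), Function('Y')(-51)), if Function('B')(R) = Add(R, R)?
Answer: Rational(763, 204) ≈ 3.7402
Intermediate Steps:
Function('B')(R) = Mul(2, R)
Function('M')(C) = Add(4, Mul(-14, Pow(C, -1))) (Function('M')(C) = Add(4, Mul(-1, Mul(Mul(2, 7), Pow(C, -1)))) = Add(4, Mul(-1, Mul(14, Pow(C, -1)))) = Add(4, Mul(-14, Pow(C, -1))))
Function('Y')(Q) = Mul(Rational(1, 2), Pow(Q, -1)) (Function('Y')(Q) = Pow(Mul(2, Q), -1) = Mul(Rational(1, 2), Pow(Q, -1)))
Add(Function('M')(56), Function('Y')(-51)) = Add(Add(4, Mul(-14, Pow(56, -1))), Mul(Rational(1, 2), Pow(-51, -1))) = Add(Add(4, Mul(-14, Rational(1, 56))), Mul(Rational(1, 2), Rational(-1, 51))) = Add(Add(4, Rational(-1, 4)), Rational(-1, 102)) = Add(Rational(15, 4), Rational(-1, 102)) = Rational(763, 204)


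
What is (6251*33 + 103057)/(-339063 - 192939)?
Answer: -154670/266001 ≈ -0.58146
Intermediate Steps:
(6251*33 + 103057)/(-339063 - 192939) = (206283 + 103057)/(-532002) = 309340*(-1/532002) = -154670/266001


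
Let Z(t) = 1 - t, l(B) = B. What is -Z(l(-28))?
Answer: -29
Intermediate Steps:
-Z(l(-28)) = -(1 - 1*(-28)) = -(1 + 28) = -1*29 = -29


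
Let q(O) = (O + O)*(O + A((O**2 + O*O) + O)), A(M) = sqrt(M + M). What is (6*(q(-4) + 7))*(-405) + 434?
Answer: -94336 + 38880*sqrt(14) ≈ 51140.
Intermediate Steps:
A(M) = sqrt(2)*sqrt(M) (A(M) = sqrt(2*M) = sqrt(2)*sqrt(M))
q(O) = 2*O*(O + sqrt(2)*sqrt(O + 2*O**2)) (q(O) = (O + O)*(O + sqrt(2)*sqrt((O**2 + O*O) + O)) = (2*O)*(O + sqrt(2)*sqrt((O**2 + O**2) + O)) = (2*O)*(O + sqrt(2)*sqrt(2*O**2 + O)) = (2*O)*(O + sqrt(2)*sqrt(O + 2*O**2)) = 2*O*(O + sqrt(2)*sqrt(O + 2*O**2)))
(6*(q(-4) + 7))*(-405) + 434 = (6*(2*(-4)*(-4 + sqrt(2)*sqrt(-4*(1 + 2*(-4)))) + 7))*(-405) + 434 = (6*(2*(-4)*(-4 + sqrt(2)*sqrt(-4*(1 - 8))) + 7))*(-405) + 434 = (6*(2*(-4)*(-4 + sqrt(2)*sqrt(-4*(-7))) + 7))*(-405) + 434 = (6*(2*(-4)*(-4 + sqrt(2)*sqrt(28)) + 7))*(-405) + 434 = (6*(2*(-4)*(-4 + sqrt(2)*(2*sqrt(7))) + 7))*(-405) + 434 = (6*(2*(-4)*(-4 + 2*sqrt(14)) + 7))*(-405) + 434 = (6*((32 - 16*sqrt(14)) + 7))*(-405) + 434 = (6*(39 - 16*sqrt(14)))*(-405) + 434 = (234 - 96*sqrt(14))*(-405) + 434 = (-94770 + 38880*sqrt(14)) + 434 = -94336 + 38880*sqrt(14)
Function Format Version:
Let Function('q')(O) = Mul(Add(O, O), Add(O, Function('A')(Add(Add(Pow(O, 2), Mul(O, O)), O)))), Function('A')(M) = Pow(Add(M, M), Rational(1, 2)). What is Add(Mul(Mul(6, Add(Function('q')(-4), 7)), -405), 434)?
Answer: Add(-94336, Mul(38880, Pow(14, Rational(1, 2)))) ≈ 51140.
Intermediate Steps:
Function('A')(M) = Mul(Pow(2, Rational(1, 2)), Pow(M, Rational(1, 2))) (Function('A')(M) = Pow(Mul(2, M), Rational(1, 2)) = Mul(Pow(2, Rational(1, 2)), Pow(M, Rational(1, 2))))
Function('q')(O) = Mul(2, O, Add(O, Mul(Pow(2, Rational(1, 2)), Pow(Add(O, Mul(2, Pow(O, 2))), Rational(1, 2))))) (Function('q')(O) = Mul(Add(O, O), Add(O, Mul(Pow(2, Rational(1, 2)), Pow(Add(Add(Pow(O, 2), Mul(O, O)), O), Rational(1, 2))))) = Mul(Mul(2, O), Add(O, Mul(Pow(2, Rational(1, 2)), Pow(Add(Add(Pow(O, 2), Pow(O, 2)), O), Rational(1, 2))))) = Mul(Mul(2, O), Add(O, Mul(Pow(2, Rational(1, 2)), Pow(Add(Mul(2, Pow(O, 2)), O), Rational(1, 2))))) = Mul(Mul(2, O), Add(O, Mul(Pow(2, Rational(1, 2)), Pow(Add(O, Mul(2, Pow(O, 2))), Rational(1, 2))))) = Mul(2, O, Add(O, Mul(Pow(2, Rational(1, 2)), Pow(Add(O, Mul(2, Pow(O, 2))), Rational(1, 2))))))
Add(Mul(Mul(6, Add(Function('q')(-4), 7)), -405), 434) = Add(Mul(Mul(6, Add(Mul(2, -4, Add(-4, Mul(Pow(2, Rational(1, 2)), Pow(Mul(-4, Add(1, Mul(2, -4))), Rational(1, 2))))), 7)), -405), 434) = Add(Mul(Mul(6, Add(Mul(2, -4, Add(-4, Mul(Pow(2, Rational(1, 2)), Pow(Mul(-4, Add(1, -8)), Rational(1, 2))))), 7)), -405), 434) = Add(Mul(Mul(6, Add(Mul(2, -4, Add(-4, Mul(Pow(2, Rational(1, 2)), Pow(Mul(-4, -7), Rational(1, 2))))), 7)), -405), 434) = Add(Mul(Mul(6, Add(Mul(2, -4, Add(-4, Mul(Pow(2, Rational(1, 2)), Pow(28, Rational(1, 2))))), 7)), -405), 434) = Add(Mul(Mul(6, Add(Mul(2, -4, Add(-4, Mul(Pow(2, Rational(1, 2)), Mul(2, Pow(7, Rational(1, 2)))))), 7)), -405), 434) = Add(Mul(Mul(6, Add(Mul(2, -4, Add(-4, Mul(2, Pow(14, Rational(1, 2))))), 7)), -405), 434) = Add(Mul(Mul(6, Add(Add(32, Mul(-16, Pow(14, Rational(1, 2)))), 7)), -405), 434) = Add(Mul(Mul(6, Add(39, Mul(-16, Pow(14, Rational(1, 2))))), -405), 434) = Add(Mul(Add(234, Mul(-96, Pow(14, Rational(1, 2)))), -405), 434) = Add(Add(-94770, Mul(38880, Pow(14, Rational(1, 2)))), 434) = Add(-94336, Mul(38880, Pow(14, Rational(1, 2))))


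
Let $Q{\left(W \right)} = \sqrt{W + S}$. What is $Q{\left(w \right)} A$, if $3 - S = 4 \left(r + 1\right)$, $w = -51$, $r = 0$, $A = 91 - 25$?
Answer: $132 i \sqrt{13} \approx 475.93 i$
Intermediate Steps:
$A = 66$ ($A = 91 - 25 = 66$)
$S = -1$ ($S = 3 - 4 \left(0 + 1\right) = 3 - 4 \cdot 1 = 3 - 4 = -1$)
$Q{\left(W \right)} = \sqrt{-1 + W}$ ($Q{\left(W \right)} = \sqrt{W - 1} = \sqrt{-1 + W}$)
$Q{\left(w \right)} A = \sqrt{-1 - 51} \cdot 66 = \sqrt{-52} \cdot 66 = 2 i \sqrt{13} \cdot 66 = 132 i \sqrt{13}$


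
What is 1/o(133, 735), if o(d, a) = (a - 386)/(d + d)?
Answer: 266/349 ≈ 0.76218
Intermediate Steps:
o(d, a) = (-386 + a)/(2*d) (o(d, a) = (-386 + a)/((2*d)) = (-386 + a)*(1/(2*d)) = (-386 + a)/(2*d))
1/o(133, 735) = 1/((½)*(-386 + 735)/133) = 1/((½)*(1/133)*349) = 1/(349/266) = 266/349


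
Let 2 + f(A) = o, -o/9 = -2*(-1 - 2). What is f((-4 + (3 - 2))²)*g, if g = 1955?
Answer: -109480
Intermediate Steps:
o = -54 (o = -(-18)*(-1 - 2) = -(-18)*(-3) = -9*6 = -54)
f(A) = -56 (f(A) = -2 - 54 = -56)
f((-4 + (3 - 2))²)*g = -56*1955 = -109480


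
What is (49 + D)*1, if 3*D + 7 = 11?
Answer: 151/3 ≈ 50.333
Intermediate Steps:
D = 4/3 (D = -7/3 + (⅓)*11 = -7/3 + 11/3 = 4/3 ≈ 1.3333)
(49 + D)*1 = (49 + 4/3)*1 = (151/3)*1 = 151/3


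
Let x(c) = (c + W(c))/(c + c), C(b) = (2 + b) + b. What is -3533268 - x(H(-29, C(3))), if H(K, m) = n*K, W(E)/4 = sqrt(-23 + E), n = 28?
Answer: -7066537/2 + I*sqrt(835)/406 ≈ -3.5333e+6 + 0.071173*I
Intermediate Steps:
W(E) = 4*sqrt(-23 + E)
C(b) = 2 + 2*b
H(K, m) = 28*K
x(c) = (c + 4*sqrt(-23 + c))/(2*c) (x(c) = (c + 4*sqrt(-23 + c))/(c + c) = (c + 4*sqrt(-23 + c))/((2*c)) = (c + 4*sqrt(-23 + c))*(1/(2*c)) = (c + 4*sqrt(-23 + c))/(2*c))
-3533268 - x(H(-29, C(3))) = -3533268 - (28*(-29) + 4*sqrt(-23 + 28*(-29)))/(2*(28*(-29))) = -3533268 - (-812 + 4*sqrt(-23 - 812))/(2*(-812)) = -3533268 - (-1)*(-812 + 4*sqrt(-835))/(2*812) = -3533268 - (-1)*(-812 + 4*(I*sqrt(835)))/(2*812) = -3533268 - (-1)*(-812 + 4*I*sqrt(835))/(2*812) = -3533268 - (1/2 - I*sqrt(835)/406) = -3533268 + (-1/2 + I*sqrt(835)/406) = -7066537/2 + I*sqrt(835)/406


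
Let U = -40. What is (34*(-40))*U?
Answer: 54400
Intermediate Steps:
(34*(-40))*U = (34*(-40))*(-40) = -1360*(-40) = 54400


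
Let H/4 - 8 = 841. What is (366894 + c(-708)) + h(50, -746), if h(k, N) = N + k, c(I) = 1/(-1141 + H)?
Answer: 825776491/2255 ≈ 3.6620e+5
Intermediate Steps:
H = 3396 (H = 32 + 4*841 = 32 + 3364 = 3396)
c(I) = 1/2255 (c(I) = 1/(-1141 + 3396) = 1/2255)
(366894 + c(-708)) + h(50, -746) = (366894 + 1/2255) + (-746 + 50) = 827345971/2255 - 696 = 825776491/2255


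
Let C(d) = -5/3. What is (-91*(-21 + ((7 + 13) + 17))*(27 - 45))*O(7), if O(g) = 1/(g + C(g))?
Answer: 4914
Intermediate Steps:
C(d) = -5/3 (C(d) = -5*1/3 = -5/3)
O(g) = 1/(-5/3 + g) (O(g) = 1/(g - 5/3) = 1/(-5/3 + g))
(-91*(-21 + ((7 + 13) + 17))*(27 - 45))*O(7) = (-91*(-21 + ((7 + 13) + 17))*(27 - 45))*(3/(-5 + 3*7)) = (-91*(-21 + (20 + 17))*(-18))*(3/(-5 + 21)) = (-91*(-21 + 37)*(-18))*(3/16) = (-1456*(-18))*(3*(1/16)) = -91*(-288)*(3/16) = 26208*(3/16) = 4914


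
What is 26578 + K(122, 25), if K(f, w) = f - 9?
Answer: 26691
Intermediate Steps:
K(f, w) = -9 + f
26578 + K(122, 25) = 26578 + (-9 + 122) = 26578 + 113 = 26691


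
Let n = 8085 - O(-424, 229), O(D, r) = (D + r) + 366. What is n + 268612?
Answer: 276526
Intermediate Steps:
O(D, r) = 366 + D + r
n = 7914 (n = 8085 - (366 - 424 + 229) = 8085 - 1*171 = 8085 - 171 = 7914)
n + 268612 = 7914 + 268612 = 276526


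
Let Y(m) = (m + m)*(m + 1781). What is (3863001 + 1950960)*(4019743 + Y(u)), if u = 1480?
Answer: 79490236422183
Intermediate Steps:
Y(m) = 2*m*(1781 + m) (Y(m) = (2*m)*(1781 + m) = 2*m*(1781 + m))
(3863001 + 1950960)*(4019743 + Y(u)) = (3863001 + 1950960)*(4019743 + 2*1480*(1781 + 1480)) = 5813961*(4019743 + 2*1480*3261) = 5813961*(4019743 + 9652560) = 5813961*13672303 = 79490236422183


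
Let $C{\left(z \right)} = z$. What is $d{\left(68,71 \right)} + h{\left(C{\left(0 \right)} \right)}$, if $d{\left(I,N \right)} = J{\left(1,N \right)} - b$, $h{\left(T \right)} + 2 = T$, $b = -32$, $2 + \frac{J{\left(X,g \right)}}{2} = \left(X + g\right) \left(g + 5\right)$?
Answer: $10970$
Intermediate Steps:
$J{\left(X,g \right)} = -4 + 2 \left(5 + g\right) \left(X + g\right)$ ($J{\left(X,g \right)} = -4 + 2 \left(X + g\right) \left(g + 5\right) = -4 + 2 \left(X + g\right) \left(5 + g\right) = -4 + 2 \left(5 + g\right) \left(X + g\right)$)
$h{\left(T \right)} = -2 + T$
$d{\left(I,N \right)} = 38 + 2 N^{2} + 12 N$ ($d{\left(I,N \right)} = \left(-4 + 2 N^{2} + 10 \cdot 1 + 10 N + 2 \cdot 1 N\right) - -32 = \left(-4 + 2 N^{2} + 10 + 10 N + 2 N\right) + 32 = \left(6 + 2 N^{2} + 12 N\right) + 32 = 38 + 2 N^{2} + 12 N$)
$d{\left(68,71 \right)} + h{\left(C{\left(0 \right)} \right)} = \left(38 + 2 \cdot 71^{2} + 12 \cdot 71\right) + \left(-2 + 0\right) = \left(38 + 2 \cdot 5041 + 852\right) - 2 = \left(38 + 10082 + 852\right) - 2 = 10972 - 2 = 10970$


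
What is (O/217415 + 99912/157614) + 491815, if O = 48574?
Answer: 2808895430997511/5711274635 ≈ 4.9182e+5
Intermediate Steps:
(O/217415 + 99912/157614) + 491815 = (48574/217415 + 99912/157614) + 491815 = (48574*(1/217415) + 99912*(1/157614)) + 491815 = (48574/217415 + 16652/26269) + 491815 = 4896384986/5711274635 + 491815 = 2808895430997511/5711274635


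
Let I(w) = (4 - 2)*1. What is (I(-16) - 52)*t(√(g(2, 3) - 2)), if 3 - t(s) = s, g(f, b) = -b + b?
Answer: -150 + 50*I*√2 ≈ -150.0 + 70.711*I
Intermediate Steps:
g(f, b) = 0
t(s) = 3 - s
I(w) = 2 (I(w) = 2*1 = 2)
(I(-16) - 52)*t(√(g(2, 3) - 2)) = (2 - 52)*(3 - √(0 - 2)) = -50*(3 - √(-2)) = -50*(3 - I*√2) = -150 + 50*I*√2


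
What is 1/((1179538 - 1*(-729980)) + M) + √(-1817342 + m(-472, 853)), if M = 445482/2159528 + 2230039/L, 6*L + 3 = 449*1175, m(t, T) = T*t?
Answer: 142413313252/271944426346057443 + 3*I*√246662 ≈ 5.2369e-7 + 1490.0*I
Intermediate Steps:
L = 263786/3 (L = -½ + (449*1175)/6 = -½ + (⅙)*527575 = -½ + 527575/6 = 263786/3 ≈ 87929.)
M = 3641251724907/142413313252 (M = 445482/2159528 + 2230039/(263786/3) = 445482*(1/2159528) + 2230039*(3/263786) = 222741/1079764 + 6690117/263786 = 3641251724907/142413313252 ≈ 25.568)
1/((1179538 - 1*(-729980)) + M) + √(-1817342 + m(-472, 853)) = 1/((1179538 - 1*(-729980)) + 3641251724907/142413313252) + √(-1817342 + 853*(-472)) = 1/((1179538 + 729980) + 3641251724907/142413313252) + √(-1817342 - 402616) = 1/(1909518 + 3641251724907/142413313252) + √(-2219958) = 1/(271944426346057443/142413313252) + 3*I*√246662 = 142413313252/271944426346057443 + 3*I*√246662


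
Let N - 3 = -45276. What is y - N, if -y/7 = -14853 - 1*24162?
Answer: 318378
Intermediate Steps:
N = -45273 (N = 3 - 45276 = -45273)
y = 273105 (y = -7*(-14853 - 1*24162) = -7*(-14853 - 24162) = -7*(-39015) = 273105)
y - N = 273105 - 1*(-45273) = 273105 + 45273 = 318378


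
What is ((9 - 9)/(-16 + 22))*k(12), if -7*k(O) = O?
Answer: 0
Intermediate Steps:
k(O) = -O/7
((9 - 9)/(-16 + 22))*k(12) = ((9 - 9)/(-16 + 22))*(-1/7*12) = (0/6)*(-12/7) = (0*(1/6))*(-12/7) = 0*(-12/7) = 0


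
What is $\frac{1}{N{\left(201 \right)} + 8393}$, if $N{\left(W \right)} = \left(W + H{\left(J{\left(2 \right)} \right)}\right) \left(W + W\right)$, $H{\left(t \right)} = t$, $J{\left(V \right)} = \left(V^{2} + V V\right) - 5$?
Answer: $\frac{1}{90401} \approx 1.1062 \cdot 10^{-5}$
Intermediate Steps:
$J{\left(V \right)} = -5 + 2 V^{2}$ ($J{\left(V \right)} = \left(V^{2} + V^{2}\right) - 5 = 2 V^{2} - 5 = -5 + 2 V^{2}$)
$N{\left(W \right)} = 2 W \left(3 + W\right)$ ($N{\left(W \right)} = \left(W - \left(5 - 2 \cdot 2^{2}\right)\right) \left(W + W\right) = \left(W + \left(-5 + 2 \cdot 4\right)\right) 2 W = \left(W + \left(-5 + 8\right)\right) 2 W = \left(W + 3\right) 2 W = \left(3 + W\right) 2 W = 2 W \left(3 + W\right)$)
$\frac{1}{N{\left(201 \right)} + 8393} = \frac{1}{2 \cdot 201 \left(3 + 201\right) + 8393} = \frac{1}{2 \cdot 201 \cdot 204 + 8393} = \frac{1}{82008 + 8393} = \frac{1}{90401}$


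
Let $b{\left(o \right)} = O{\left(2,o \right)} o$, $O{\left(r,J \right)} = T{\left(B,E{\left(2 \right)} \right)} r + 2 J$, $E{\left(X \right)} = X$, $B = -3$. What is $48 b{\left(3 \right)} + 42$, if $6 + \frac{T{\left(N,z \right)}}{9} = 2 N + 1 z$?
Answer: $-25014$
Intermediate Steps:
$T{\left(N,z \right)} = -54 + 9 z + 18 N$ ($T{\left(N,z \right)} = -54 + 9 \left(2 N + 1 z\right) = -54 + 9 \left(2 N + z\right) = -54 + 9 \left(z + 2 N\right) = -54 + \left(9 z + 18 N\right) = -54 + 9 z + 18 N$)
$O{\left(r,J \right)} = - 90 r + 2 J$ ($O{\left(r,J \right)} = \left(-54 + 9 \cdot 2 + 18 \left(-3\right)\right) r + 2 J = \left(-54 + 18 - 54\right) r + 2 J = - 90 r + 2 J$)
$b{\left(o \right)} = o \left(-180 + 2 o\right)$ ($b{\left(o \right)} = \left(\left(-90\right) 2 + 2 o\right) o = \left(-180 + 2 o\right) o = o \left(-180 + 2 o\right)$)
$48 b{\left(3 \right)} + 42 = 48 \cdot 2 \cdot 3 \left(-90 + 3\right) + 42 = 48 \cdot 2 \cdot 3 \left(-87\right) + 42 = 48 \left(-522\right) + 42 = -25056 + 42 = -25014$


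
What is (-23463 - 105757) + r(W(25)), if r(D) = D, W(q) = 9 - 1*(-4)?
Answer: -129207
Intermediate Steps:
W(q) = 13 (W(q) = 9 + 4 = 13)
(-23463 - 105757) + r(W(25)) = (-23463 - 105757) + 13 = -129220 + 13 = -129207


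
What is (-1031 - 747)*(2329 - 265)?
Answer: -3669792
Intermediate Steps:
(-1031 - 747)*(2329 - 265) = -1778*2064 = -3669792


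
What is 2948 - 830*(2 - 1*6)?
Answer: 6268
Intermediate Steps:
2948 - 830*(2 - 1*6) = 2948 - 830*(2 - 6) = 2948 - 830*(-4) = 2948 - 1*(-3320) = 2948 + 3320 = 6268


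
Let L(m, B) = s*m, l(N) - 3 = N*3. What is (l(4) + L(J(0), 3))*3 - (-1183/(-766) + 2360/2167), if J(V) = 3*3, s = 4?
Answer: 249596745/1659922 ≈ 150.37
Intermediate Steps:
l(N) = 3 + 3*N (l(N) = 3 + N*3 = 3 + 3*N)
J(V) = 9
L(m, B) = 4*m
(l(4) + L(J(0), 3))*3 - (-1183/(-766) + 2360/2167) = ((3 + 3*4) + 4*9)*3 - (-1183/(-766) + 2360/2167) = ((3 + 12) + 36)*3 - (-1183*(-1/766) + 2360*(1/2167)) = (15 + 36)*3 - (1183/766 + 2360/2167) = 51*3 - 1*4371321/1659922 = 153 - 4371321/1659922 = 249596745/1659922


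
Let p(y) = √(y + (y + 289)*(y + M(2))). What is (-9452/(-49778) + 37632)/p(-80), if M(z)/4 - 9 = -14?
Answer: -468313787*I*√5245/130542805 ≈ -259.81*I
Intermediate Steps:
M(z) = -20 (M(z) = 36 + 4*(-14) = 36 - 56 = -20)
p(y) = √(y + (-20 + y)*(289 + y)) (p(y) = √(y + (y + 289)*(y - 20)) = √(y + (289 + y)*(-20 + y)) = √(y + (-20 + y)*(289 + y)))
(-9452/(-49778) + 37632)/p(-80) = (-9452/(-49778) + 37632)/(√(-5780 + (-80)² + 270*(-80))) = (-9452*(-1/49778) + 37632)/(√(-5780 + 6400 - 21600)) = (4726/24889 + 37632)/(√(-20980)) = 936627574/(24889*((2*I*√5245))) = 936627574*(-I*√5245/10490)/24889 = -468313787*I*√5245/130542805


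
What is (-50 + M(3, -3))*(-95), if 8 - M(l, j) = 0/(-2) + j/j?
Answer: 4085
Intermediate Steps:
M(l, j) = 7 (M(l, j) = 8 - (0/(-2) + j/j) = 8 - (0*(-1/2) + 1) = 8 - (0 + 1) = 8 - 1*1 = 8 - 1 = 7)
(-50 + M(3, -3))*(-95) = (-50 + 7)*(-95) = -43*(-95) = 4085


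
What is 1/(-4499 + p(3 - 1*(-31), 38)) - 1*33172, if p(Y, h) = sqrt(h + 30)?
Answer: -671432233975/20240933 - 2*sqrt(17)/20240933 ≈ -33172.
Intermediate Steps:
p(Y, h) = sqrt(30 + h)
1/(-4499 + p(3 - 1*(-31), 38)) - 1*33172 = 1/(-4499 + sqrt(30 + 38)) - 1*33172 = 1/(-4499 + sqrt(68)) - 33172 = 1/(-4499 + 2*sqrt(17)) - 33172 = -33172 + 1/(-4499 + 2*sqrt(17))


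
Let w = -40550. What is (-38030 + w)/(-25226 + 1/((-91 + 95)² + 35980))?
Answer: 565713136/181607019 ≈ 3.1150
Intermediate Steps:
(-38030 + w)/(-25226 + 1/((-91 + 95)² + 35980)) = (-38030 - 40550)/(-25226 + 1/((-91 + 95)² + 35980)) = -78580/(-25226 + 1/(4² + 35980)) = -78580/(-25226 + 1/(16 + 35980)) = -78580/(-25226 + 1/35996) = -78580/(-908035095/35996) = -78580*(-35996/908035095) = 565713136/181607019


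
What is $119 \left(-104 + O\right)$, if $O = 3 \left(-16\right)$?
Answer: $-18088$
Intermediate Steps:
$O = -48$
$119 \left(-104 + O\right) = 119 \left(-104 - 48\right) = 119 \left(-152\right) = -18088$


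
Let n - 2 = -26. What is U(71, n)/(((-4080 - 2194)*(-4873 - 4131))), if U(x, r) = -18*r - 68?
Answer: 91/14122774 ≈ 6.4435e-6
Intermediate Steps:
n = -24 (n = 2 - 26 = -24)
U(x, r) = -68 - 18*r
U(71, n)/(((-4080 - 2194)*(-4873 - 4131))) = (-68 - 18*(-24))/(((-4080 - 2194)*(-4873 - 4131))) = (-68 + 432)/((-6274*(-9004))) = 364/56491096 = 364*(1/56491096) = 91/14122774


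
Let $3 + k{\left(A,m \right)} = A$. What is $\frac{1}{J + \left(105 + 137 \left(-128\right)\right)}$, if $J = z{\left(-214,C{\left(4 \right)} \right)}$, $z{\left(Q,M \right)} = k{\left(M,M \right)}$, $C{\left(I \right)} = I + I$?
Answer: $- \frac{1}{17426} \approx -5.7386 \cdot 10^{-5}$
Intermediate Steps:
$k{\left(A,m \right)} = -3 + A$
$C{\left(I \right)} = 2 I$
$z{\left(Q,M \right)} = -3 + M$
$J = 5$ ($J = -3 + 2 \cdot 4 = -3 + 8 = 5$)
$\frac{1}{J + \left(105 + 137 \left(-128\right)\right)} = \frac{1}{5 + \left(105 + 137 \left(-128\right)\right)} = \frac{1}{5 + \left(105 - 17536\right)} = \frac{1}{5 - 17431} = \frac{1}{-17426} = - \frac{1}{17426}$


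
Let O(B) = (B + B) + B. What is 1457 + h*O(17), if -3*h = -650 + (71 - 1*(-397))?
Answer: 4551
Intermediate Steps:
O(B) = 3*B (O(B) = 2*B + B = 3*B)
h = 182/3 (h = -(-650 + (71 - 1*(-397)))/3 = -(-650 + (71 + 397))/3 = -(-650 + 468)/3 = -1/3*(-182) = 182/3 ≈ 60.667)
1457 + h*O(17) = 1457 + 182*(3*17)/3 = 1457 + (182/3)*51 = 1457 + 3094 = 4551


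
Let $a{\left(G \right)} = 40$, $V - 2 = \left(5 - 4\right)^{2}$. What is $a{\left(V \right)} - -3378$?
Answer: $3418$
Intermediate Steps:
$V = 3$ ($V = 2 + \left(5 - 4\right)^{2} = 2 + 1^{2} = 2 + 1 = 3$)
$a{\left(V \right)} - -3378 = 40 - -3378 = 40 + 3378 = 3418$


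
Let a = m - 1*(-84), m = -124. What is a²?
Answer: 1600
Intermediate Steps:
a = -40 (a = -124 - 1*(-84) = -124 + 84 = -40)
a² = (-40)² = 1600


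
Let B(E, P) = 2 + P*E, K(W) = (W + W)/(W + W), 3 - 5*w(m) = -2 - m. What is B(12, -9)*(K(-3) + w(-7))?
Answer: -318/5 ≈ -63.600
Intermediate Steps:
w(m) = 1 + m/5 (w(m) = 3/5 - (-2 - m)/5 = 3/5 + (2/5 + m/5) = 1 + m/5)
K(W) = 1 (K(W) = (2*W)/((2*W)) = (2*W)*(1/(2*W)) = 1)
B(E, P) = 2 + E*P
B(12, -9)*(K(-3) + w(-7)) = (2 + 12*(-9))*(1 + (1 + (1/5)*(-7))) = (2 - 108)*(1 + (1 - 7/5)) = -106*(1 - 2/5) = -106*3/5 = -318/5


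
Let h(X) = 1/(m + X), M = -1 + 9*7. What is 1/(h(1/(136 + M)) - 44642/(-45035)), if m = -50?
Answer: 445801465/432994228 ≈ 1.0296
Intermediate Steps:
M = 62 (M = -1 + 63 = 62)
h(X) = 1/(-50 + X)
1/(h(1/(136 + M)) - 44642/(-45035)) = 1/(1/(-50 + 1/(136 + 62)) - 44642/(-45035)) = 1/(1/(-50 + 1/198) - 44642*(-1/45035)) = 1/(1/(-50 + 1/198) + 44642/45035) = 1/(1/(-9899/198) + 44642/45035) = 1/(-198/9899 + 44642/45035) = 1/(432994228/445801465) = 445801465/432994228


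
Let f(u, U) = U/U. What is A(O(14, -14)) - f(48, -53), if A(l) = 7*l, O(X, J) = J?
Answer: -99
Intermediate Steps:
f(u, U) = 1
A(O(14, -14)) - f(48, -53) = 7*(-14) - 1*1 = -98 - 1 = -99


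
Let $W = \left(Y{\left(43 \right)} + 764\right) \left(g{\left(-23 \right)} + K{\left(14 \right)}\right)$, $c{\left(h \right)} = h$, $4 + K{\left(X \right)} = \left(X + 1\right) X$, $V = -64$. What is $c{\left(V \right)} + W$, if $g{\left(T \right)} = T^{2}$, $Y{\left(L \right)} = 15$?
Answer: $572501$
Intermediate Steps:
$K{\left(X \right)} = -4 + X \left(1 + X\right)$ ($K{\left(X \right)} = -4 + \left(X + 1\right) X = -4 + \left(1 + X\right) X = -4 + X \left(1 + X\right)$)
$W = 572565$ ($W = \left(15 + 764\right) \left(\left(-23\right)^{2} + \left(-4 + 14 + 14^{2}\right)\right) = 779 \left(529 + \left(-4 + 14 + 196\right)\right) = 779 \left(529 + 206\right) = 779 \cdot 735 = 572565$)
$c{\left(V \right)} + W = -64 + 572565 = 572501$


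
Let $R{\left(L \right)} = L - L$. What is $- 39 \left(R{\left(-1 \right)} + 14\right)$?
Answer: $-546$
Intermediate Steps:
$R{\left(L \right)} = 0$
$- 39 \left(R{\left(-1 \right)} + 14\right) = - 39 \left(0 + 14\right) = \left(-39\right) 14 = -546$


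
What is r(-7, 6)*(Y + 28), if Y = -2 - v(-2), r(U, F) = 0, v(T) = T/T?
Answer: 0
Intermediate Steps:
v(T) = 1
Y = -3 (Y = -2 - 1*1 = -2 - 1 = -3)
r(-7, 6)*(Y + 28) = 0*(-3 + 28) = 0*25 = 0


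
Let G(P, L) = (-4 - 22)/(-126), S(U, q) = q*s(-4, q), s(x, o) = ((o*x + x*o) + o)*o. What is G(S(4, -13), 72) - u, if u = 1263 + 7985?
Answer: -582611/63 ≈ -9247.8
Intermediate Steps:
u = 9248
s(x, o) = o*(o + 2*o*x) (s(x, o) = ((o*x + o*x) + o)*o = (2*o*x + o)*o = (o + 2*o*x)*o = o*(o + 2*o*x))
S(U, q) = -7*q³ (S(U, q) = q*(q²*(1 + 2*(-4))) = q*(q²*(1 - 8)) = q*(q²*(-7)) = q*(-7*q²) = -7*q³)
G(P, L) = 13/63 (G(P, L) = -26*(-1/126) = 13/63)
G(S(4, -13), 72) - u = 13/63 - 1*9248 = 13/63 - 9248 = -582611/63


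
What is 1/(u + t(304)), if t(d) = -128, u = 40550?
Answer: 1/40422 ≈ 2.4739e-5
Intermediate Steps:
1/(u + t(304)) = 1/(40550 - 128) = 1/40422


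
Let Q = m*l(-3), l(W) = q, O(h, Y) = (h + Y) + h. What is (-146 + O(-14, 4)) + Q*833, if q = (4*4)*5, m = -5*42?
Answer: -13994570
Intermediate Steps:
m = -210
O(h, Y) = Y + 2*h (O(h, Y) = (Y + h) + h = Y + 2*h)
q = 80 (q = 16*5 = 80)
l(W) = 80
Q = -16800 (Q = -210*80 = -16800)
(-146 + O(-14, 4)) + Q*833 = (-146 + (4 + 2*(-14))) - 16800*833 = (-146 + (4 - 28)) - 13994400 = (-146 - 24) - 13994400 = -170 - 13994400 = -13994570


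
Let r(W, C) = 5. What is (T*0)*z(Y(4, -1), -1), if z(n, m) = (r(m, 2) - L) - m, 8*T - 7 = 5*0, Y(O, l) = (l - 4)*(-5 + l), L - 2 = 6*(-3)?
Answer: 0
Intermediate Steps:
L = -16 (L = 2 + 6*(-3) = 2 - 18 = -16)
Y(O, l) = (-5 + l)*(-4 + l) (Y(O, l) = (-4 + l)*(-5 + l) = (-5 + l)*(-4 + l))
T = 7/8 (T = 7/8 + (5*0)/8 = 7/8 + (⅛)*0 = 7/8 + 0 = 7/8 ≈ 0.87500)
z(n, m) = 21 - m (z(n, m) = (5 - 1*(-16)) - m = (5 + 16) - m = 21 - m)
(T*0)*z(Y(4, -1), -1) = ((7/8)*0)*(21 - 1*(-1)) = 0*(21 + 1) = 0*22 = 0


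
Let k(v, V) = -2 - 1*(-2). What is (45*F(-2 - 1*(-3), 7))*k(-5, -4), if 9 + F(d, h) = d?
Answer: 0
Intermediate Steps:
F(d, h) = -9 + d
k(v, V) = 0 (k(v, V) = -2 + 2 = 0)
(45*F(-2 - 1*(-3), 7))*k(-5, -4) = (45*(-9 + (-2 - 1*(-3))))*0 = (45*(-9 + (-2 + 3)))*0 = (45*(-9 + 1))*0 = (45*(-8))*0 = -360*0 = 0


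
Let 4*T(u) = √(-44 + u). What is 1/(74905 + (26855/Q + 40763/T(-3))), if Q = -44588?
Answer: 6999083248588260/577117379124451003351 + 324162008938688*I*√47/577117379124451003351 ≈ 1.2128e-5 + 3.8508e-6*I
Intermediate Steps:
T(u) = √(-44 + u)/4
1/(74905 + (26855/Q + 40763/T(-3))) = 1/(74905 + (26855/(-44588) + 40763/((√(-44 - 3)/4)))) = 1/(74905 + (26855*(-1/44588) + 40763/((√(-47)/4)))) = 1/(74905 + (-26855/44588 + 40763/(((I*√47)/4)))) = 1/(74905 + (-26855/44588 + 40763/((I*√47/4)))) = 1/(74905 + (-26855/44588 + 40763*(-4*I*√47/47))) = 1/(74905 + (-26855/44588 - 163052*I*√47/47)) = 1/(3339837285/44588 - 163052*I*√47/47)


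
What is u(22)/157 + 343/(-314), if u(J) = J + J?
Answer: -255/314 ≈ -0.81210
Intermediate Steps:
u(J) = 2*J
u(22)/157 + 343/(-314) = (2*22)/157 + 343/(-314) = 44*(1/157) + 343*(-1/314) = 44/157 - 343/314 = -255/314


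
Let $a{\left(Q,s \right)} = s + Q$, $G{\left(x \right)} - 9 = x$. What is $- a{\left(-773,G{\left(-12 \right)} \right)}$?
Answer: $776$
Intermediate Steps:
$G{\left(x \right)} = 9 + x$
$a{\left(Q,s \right)} = Q + s$
$- a{\left(-773,G{\left(-12 \right)} \right)} = - (-773 + \left(9 - 12\right)) = - (-773 - 3) = \left(-1\right) \left(-776\right) = 776$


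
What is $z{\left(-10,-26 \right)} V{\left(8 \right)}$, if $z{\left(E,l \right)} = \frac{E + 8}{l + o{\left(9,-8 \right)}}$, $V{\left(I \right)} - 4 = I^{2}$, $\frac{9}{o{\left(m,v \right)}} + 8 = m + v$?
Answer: $\frac{952}{191} \approx 4.9843$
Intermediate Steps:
$o{\left(m,v \right)} = \frac{9}{-8 + m + v}$ ($o{\left(m,v \right)} = \frac{9}{-8 + \left(m + v\right)} = \frac{9}{-8 + m + v}$)
$V{\left(I \right)} = 4 + I^{2}$
$z{\left(E,l \right)} = \frac{8 + E}{- \frac{9}{7} + l}$ ($z{\left(E,l \right)} = \frac{E + 8}{l + \frac{9}{-8 + 9 - 8}} = \frac{8 + E}{l + \frac{9}{-7}} = \frac{8 + E}{l + 9 \left(- \frac{1}{7}\right)} = \frac{8 + E}{l - \frac{9}{7}} = \frac{8 + E}{- \frac{9}{7} + l}$)
$z{\left(-10,-26 \right)} V{\left(8 \right)} = \frac{7 \left(8 - 10\right)}{-9 + 7 \left(-26\right)} \left(4 + 8^{2}\right) = 7 \frac{1}{-9 - 182} \left(-2\right) \left(4 + 64\right) = 7 \frac{1}{-191} \left(-2\right) 68 = 7 \left(- \frac{1}{191}\right) \left(-2\right) 68 = \frac{14}{191} \cdot 68 = \frac{952}{191}$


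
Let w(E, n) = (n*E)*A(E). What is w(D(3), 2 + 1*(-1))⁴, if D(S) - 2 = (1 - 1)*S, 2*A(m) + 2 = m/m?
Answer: 1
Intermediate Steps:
A(m) = -½ (A(m) = -1 + (m/m)/2 = -1 + (½)*1 = -1 + ½ = -½)
D(S) = 2 (D(S) = 2 + (1 - 1)*S = 2 + 0*S = 2 + 0 = 2)
w(E, n) = -E*n/2 (w(E, n) = (n*E)*(-½) = (E*n)*(-½) = -E*n/2)
w(D(3), 2 + 1*(-1))⁴ = (-½*2*(2 + 1*(-1)))⁴ = (-½*2*(2 - 1))⁴ = (-½*2*1)⁴ = (-1)⁴ = 1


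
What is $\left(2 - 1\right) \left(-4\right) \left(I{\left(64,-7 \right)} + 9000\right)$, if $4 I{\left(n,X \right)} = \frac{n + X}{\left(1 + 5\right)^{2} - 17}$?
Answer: $-36003$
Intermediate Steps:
$I{\left(n,X \right)} = \frac{X}{76} + \frac{n}{76}$ ($I{\left(n,X \right)} = \frac{\left(n + X\right) \frac{1}{\left(1 + 5\right)^{2} - 17}}{4} = \frac{\left(X + n\right) \frac{1}{6^{2} - 17}}{4} = \frac{\left(X + n\right) \frac{1}{36 - 17}}{4} = \frac{\left(X + n\right) \frac{1}{19}}{4} = \frac{\frac{X}{19} + \frac{n}{19}}{4} = \frac{X}{76} + \frac{n}{76}$)
$\left(2 - 1\right) \left(-4\right) \left(I{\left(64,-7 \right)} + 9000\right) = \left(2 - 1\right) \left(-4\right) \left(\left(\frac{1}{76} \left(-7\right) + \frac{1}{76} \cdot 64\right) + 9000\right) = 1 \left(-4\right) \left(\left(- \frac{7}{76} + \frac{16}{19}\right) + 9000\right) = - 4 \left(\frac{3}{4} + 9000\right) = \left(-4\right) \frac{36003}{4} = -36003$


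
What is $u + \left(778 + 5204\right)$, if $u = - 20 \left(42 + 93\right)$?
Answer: $3282$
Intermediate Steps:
$u = -2700$ ($u = \left(-20\right) 135 = -2700$)
$u + \left(778 + 5204\right) = -2700 + \left(778 + 5204\right) = -2700 + 5982 = 3282$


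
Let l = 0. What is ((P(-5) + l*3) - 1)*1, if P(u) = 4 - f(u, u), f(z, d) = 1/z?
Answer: 16/5 ≈ 3.2000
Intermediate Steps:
P(u) = 4 - 1/u
((P(-5) + l*3) - 1)*1 = (((4 - 1/(-5)) + 0*3) - 1)*1 = (((4 - 1*(-⅕)) + 0) - 1)*1 = (((4 + ⅕) + 0) - 1)*1 = ((21/5 + 0) - 1)*1 = (21/5 - 1)*1 = (16/5)*1 = 16/5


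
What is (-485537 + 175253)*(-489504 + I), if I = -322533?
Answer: 251962088508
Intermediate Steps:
(-485537 + 175253)*(-489504 + I) = (-485537 + 175253)*(-489504 - 322533) = -310284*(-812037) = 251962088508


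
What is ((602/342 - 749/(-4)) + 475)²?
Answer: 206282197489/467856 ≈ 4.4091e+5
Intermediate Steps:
((602/342 - 749/(-4)) + 475)² = ((602*(1/342) - 749*(-¼)) + 475)² = ((301/171 + 749/4) + 475)² = (129283/684 + 475)² = (454183/684)² = 206282197489/467856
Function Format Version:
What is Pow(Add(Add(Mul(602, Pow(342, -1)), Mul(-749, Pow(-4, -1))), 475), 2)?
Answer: Rational(206282197489, 467856) ≈ 4.4091e+5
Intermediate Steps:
Pow(Add(Add(Mul(602, Pow(342, -1)), Mul(-749, Pow(-4, -1))), 475), 2) = Pow(Add(Add(Mul(602, Rational(1, 342)), Mul(-749, Rational(-1, 4))), 475), 2) = Pow(Add(Add(Rational(301, 171), Rational(749, 4)), 475), 2) = Pow(Add(Rational(129283, 684), 475), 2) = Pow(Rational(454183, 684), 2) = Rational(206282197489, 467856)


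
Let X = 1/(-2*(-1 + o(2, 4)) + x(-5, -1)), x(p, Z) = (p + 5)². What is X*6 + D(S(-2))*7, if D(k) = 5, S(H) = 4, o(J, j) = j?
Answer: 34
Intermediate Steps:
x(p, Z) = (5 + p)²
X = -⅙ (X = 1/(-2*(-1 + 4) + (5 - 5)²) = 1/(-2*3 + 0²) = 1/(-6 + 0) = 1/(-6) = -⅙ ≈ -0.16667)
X*6 + D(S(-2))*7 = -⅙*6 + 5*7 = -1 + 35 = 34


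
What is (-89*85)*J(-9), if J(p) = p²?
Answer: -612765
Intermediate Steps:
(-89*85)*J(-9) = -89*85*(-9)² = -7565*81 = -612765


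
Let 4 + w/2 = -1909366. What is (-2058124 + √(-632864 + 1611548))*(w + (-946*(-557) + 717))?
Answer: 6773493954524 - 6582202*√244671 ≈ 6.7702e+12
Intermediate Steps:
w = -3818740 (w = -8 + 2*(-1909366) = -8 - 3818732 = -3818740)
(-2058124 + √(-632864 + 1611548))*(w + (-946*(-557) + 717)) = (-2058124 + √(-632864 + 1611548))*(-3818740 + (-946*(-557) + 717)) = (-2058124 + √978684)*(-3818740 + (526922 + 717)) = (-2058124 + 2*√244671)*(-3818740 + 527639) = (-2058124 + 2*√244671)*(-3291101) = 6773493954524 - 6582202*√244671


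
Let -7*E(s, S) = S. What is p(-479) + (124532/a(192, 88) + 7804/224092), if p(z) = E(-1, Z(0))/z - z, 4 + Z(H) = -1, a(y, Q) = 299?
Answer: 50297966362419/56165690581 ≈ 895.53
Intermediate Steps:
Z(H) = -5 (Z(H) = -4 - 1 = -5)
E(s, S) = -S/7
p(z) = -z + 5/(7*z) (p(z) = (-⅐*(-5))/z - z = 5/(7*z) - z = -z + 5/(7*z))
p(-479) + (124532/a(192, 88) + 7804/224092) = (-1*(-479) + (5/7)/(-479)) + (124532/299 + 7804/224092) = (479 + (5/7)*(-1/479)) + (124532*(1/299) + 7804*(1/224092)) = (479 - 5/3353) + (124532/299 + 1951/56023) = 1606082/3353 + 6977239585/16750877 = 50297966362419/56165690581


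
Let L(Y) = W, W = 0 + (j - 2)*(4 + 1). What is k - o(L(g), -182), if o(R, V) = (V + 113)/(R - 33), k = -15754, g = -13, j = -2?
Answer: -835031/53 ≈ -15755.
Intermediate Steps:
W = -20 (W = 0 + (-2 - 2)*(4 + 1) = 0 - 4*5 = 0 - 20 = -20)
L(Y) = -20
o(R, V) = (113 + V)/(-33 + R)
k - o(L(g), -182) = -15754 - (113 - 182)/(-33 - 20) = -15754 - (-69)/(-53) = -15754 - (-1)*(-69)/53 = -15754 - 1*69/53 = -15754 - 69/53 = -835031/53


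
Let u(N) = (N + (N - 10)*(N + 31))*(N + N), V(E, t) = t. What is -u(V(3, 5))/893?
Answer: 1750/893 ≈ 1.9597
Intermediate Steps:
u(N) = 2*N*(N + (-10 + N)*(31 + N)) (u(N) = (N + (-10 + N)*(31 + N))*(2*N) = 2*N*(N + (-10 + N)*(31 + N)))
-u(V(3, 5))/893 = -2*5*(-310 + 5² + 22*5)/893 = -2*5*(-310 + 25 + 110)/893 = -2*5*(-175)/893 = -(-1750)/893 = -1*(-1750/893) = 1750/893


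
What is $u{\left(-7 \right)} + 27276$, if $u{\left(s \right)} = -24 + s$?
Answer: $27245$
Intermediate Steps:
$u{\left(-7 \right)} + 27276 = \left(-24 - 7\right) + 27276 = -31 + 27276 = 27245$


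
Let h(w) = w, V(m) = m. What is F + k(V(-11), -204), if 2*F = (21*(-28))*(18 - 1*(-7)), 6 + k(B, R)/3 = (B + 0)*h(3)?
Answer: -7467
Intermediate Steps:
k(B, R) = -18 + 9*B (k(B, R) = -18 + 3*((B + 0)*3) = -18 + 3*(B*3) = -18 + 3*(3*B) = -18 + 9*B)
F = -7350 (F = ((21*(-28))*(18 - 1*(-7)))/2 = (-588*(18 + 7))/2 = (-588*25)/2 = (½)*(-14700) = -7350)
F + k(V(-11), -204) = -7350 + (-18 + 9*(-11)) = -7350 + (-18 - 99) = -7350 - 117 = -7467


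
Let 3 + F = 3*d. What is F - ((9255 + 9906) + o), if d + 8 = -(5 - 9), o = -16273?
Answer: -2903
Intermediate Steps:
d = -4 (d = -8 - (5 - 9) = -8 - 1*(-4) = -8 + 4 = -4)
F = -15 (F = -3 + 3*(-4) = -3 - 12 = -15)
F - ((9255 + 9906) + o) = -15 - ((9255 + 9906) - 16273) = -15 - (19161 - 16273) = -15 - 1*2888 = -15 - 2888 = -2903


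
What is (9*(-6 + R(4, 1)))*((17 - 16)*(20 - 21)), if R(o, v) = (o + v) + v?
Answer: 0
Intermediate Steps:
R(o, v) = o + 2*v
(9*(-6 + R(4, 1)))*((17 - 16)*(20 - 21)) = (9*(-6 + (4 + 2*1)))*((17 - 16)*(20 - 21)) = (9*(-6 + (4 + 2)))*(1*(-1)) = (9*(-6 + 6))*(-1) = (9*0)*(-1) = 0*(-1) = 0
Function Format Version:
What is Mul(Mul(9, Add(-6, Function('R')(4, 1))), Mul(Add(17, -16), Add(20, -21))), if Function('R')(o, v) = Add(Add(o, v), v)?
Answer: 0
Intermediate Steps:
Function('R')(o, v) = Add(o, Mul(2, v))
Mul(Mul(9, Add(-6, Function('R')(4, 1))), Mul(Add(17, -16), Add(20, -21))) = Mul(Mul(9, Add(-6, Add(4, Mul(2, 1)))), Mul(Add(17, -16), Add(20, -21))) = Mul(Mul(9, Add(-6, Add(4, 2))), Mul(1, -1)) = Mul(Mul(9, Add(-6, 6)), -1) = Mul(Mul(9, 0), -1) = Mul(0, -1) = 0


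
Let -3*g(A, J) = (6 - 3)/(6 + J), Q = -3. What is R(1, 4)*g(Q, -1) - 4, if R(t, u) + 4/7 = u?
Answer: -164/35 ≈ -4.6857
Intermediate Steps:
R(t, u) = -4/7 + u
g(A, J) = -1/(6 + J) (g(A, J) = -(6 - 3)/(3*(6 + J)) = -1/(6 + J))
R(1, 4)*g(Q, -1) - 4 = (-4/7 + 4)*(-1/(6 - 1)) - 4 = 24*(-1/5)/7 - 4 = 24*(-1*⅕)/7 - 4 = (24/7)*(-⅕) - 4 = -24/35 - 4 = -164/35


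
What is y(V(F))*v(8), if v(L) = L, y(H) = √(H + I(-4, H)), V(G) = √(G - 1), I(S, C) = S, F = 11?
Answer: 8*√(-4 + √10) ≈ 7.3222*I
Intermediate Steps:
V(G) = √(-1 + G)
y(H) = √(-4 + H) (y(H) = √(H - 4) = √(-4 + H))
y(V(F))*v(8) = √(-4 + √(-1 + 11))*8 = √(-4 + √10)*8 = 8*√(-4 + √10)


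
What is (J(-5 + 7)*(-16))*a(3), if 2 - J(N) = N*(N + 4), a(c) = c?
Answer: 480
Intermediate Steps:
J(N) = 2 - N*(4 + N) (J(N) = 2 - N*(N + 4) = 2 - N*(4 + N))
(J(-5 + 7)*(-16))*a(3) = ((2 - (-5 + 7)² - 4*(-5 + 7))*(-16))*3 = ((2 - 1*2² - 4*2)*(-16))*3 = ((2 - 1*4 - 8)*(-16))*3 = ((2 - 4 - 8)*(-16))*3 = -10*(-16)*3 = 160*3 = 480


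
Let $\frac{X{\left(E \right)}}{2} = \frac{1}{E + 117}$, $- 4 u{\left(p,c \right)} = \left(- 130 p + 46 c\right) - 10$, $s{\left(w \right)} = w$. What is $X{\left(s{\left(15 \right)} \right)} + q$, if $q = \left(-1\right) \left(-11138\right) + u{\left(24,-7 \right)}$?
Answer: $\frac{792067}{66} \approx 12001.0$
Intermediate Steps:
$u{\left(p,c \right)} = \frac{5}{2} - \frac{23 c}{2} + \frac{65 p}{2}$ ($u{\left(p,c \right)} = - \frac{\left(- 130 p + 46 c\right) - 10}{4} = - \frac{-10 - 130 p + 46 c}{4} = \frac{5}{2} - \frac{23 c}{2} + \frac{65 p}{2}$)
$X{\left(E \right)} = \frac{2}{117 + E}$ ($X{\left(E \right)} = \frac{2}{E + 117} = \frac{2}{117 + E}$)
$q = 12001$ ($q = \left(-1\right) \left(-11138\right) + \left(\frac{5}{2} - - \frac{161}{2} + \frac{65}{2} \cdot 24\right) = 11138 + \left(\frac{5}{2} + \frac{161}{2} + 780\right) = 11138 + 863 = 12001$)
$X{\left(s{\left(15 \right)} \right)} + q = \frac{2}{117 + 15} + 12001 = \frac{2}{132} + 12001 = 2 \cdot \frac{1}{132} + 12001 = \frac{1}{66} + 12001 = \frac{792067}{66}$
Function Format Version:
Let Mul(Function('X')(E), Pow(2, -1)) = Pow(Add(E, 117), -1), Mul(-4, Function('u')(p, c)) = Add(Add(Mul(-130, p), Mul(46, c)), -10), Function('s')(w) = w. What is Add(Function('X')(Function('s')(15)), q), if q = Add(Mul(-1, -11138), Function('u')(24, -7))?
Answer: Rational(792067, 66) ≈ 12001.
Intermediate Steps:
Function('u')(p, c) = Add(Rational(5, 2), Mul(Rational(-23, 2), c), Mul(Rational(65, 2), p)) (Function('u')(p, c) = Mul(Rational(-1, 4), Add(Add(Mul(-130, p), Mul(46, c)), -10)) = Mul(Rational(-1, 4), Add(-10, Mul(-130, p), Mul(46, c))) = Add(Rational(5, 2), Mul(Rational(-23, 2), c), Mul(Rational(65, 2), p)))
Function('X')(E) = Mul(2, Pow(Add(117, E), -1)) (Function('X')(E) = Mul(2, Pow(Add(E, 117), -1)) = Mul(2, Pow(Add(117, E), -1)))
q = 12001 (q = Add(Mul(-1, -11138), Add(Rational(5, 2), Mul(Rational(-23, 2), -7), Mul(Rational(65, 2), 24))) = Add(11138, Add(Rational(5, 2), Rational(161, 2), 780)) = Add(11138, 863) = 12001)
Add(Function('X')(Function('s')(15)), q) = Add(Mul(2, Pow(Add(117, 15), -1)), 12001) = Add(Mul(2, Pow(132, -1)), 12001) = Add(Mul(2, Rational(1, 132)), 12001) = Add(Rational(1, 66), 12001) = Rational(792067, 66)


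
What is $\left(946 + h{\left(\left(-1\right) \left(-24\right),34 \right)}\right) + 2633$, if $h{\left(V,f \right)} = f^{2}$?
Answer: $4735$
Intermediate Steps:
$\left(946 + h{\left(\left(-1\right) \left(-24\right),34 \right)}\right) + 2633 = \left(946 + 34^{2}\right) + 2633 = \left(946 + 1156\right) + 2633 = 2102 + 2633 = 4735$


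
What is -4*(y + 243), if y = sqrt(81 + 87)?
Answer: -972 - 8*sqrt(42) ≈ -1023.8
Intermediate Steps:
y = 2*sqrt(42) (y = sqrt(168) = 2*sqrt(42) ≈ 12.961)
-4*(y + 243) = -4*(2*sqrt(42) + 243) = -4*(243 + 2*sqrt(42)) = -972 - 8*sqrt(42)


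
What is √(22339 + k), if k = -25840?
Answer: 3*I*√389 ≈ 59.169*I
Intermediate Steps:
√(22339 + k) = √(22339 - 25840) = √(-3501) = 3*I*√389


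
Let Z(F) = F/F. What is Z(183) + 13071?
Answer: 13072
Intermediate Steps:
Z(F) = 1
Z(183) + 13071 = 1 + 13071 = 13072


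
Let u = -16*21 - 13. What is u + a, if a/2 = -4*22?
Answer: -525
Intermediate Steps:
a = -176 (a = 2*(-4*22) = 2*(-88) = -176)
u = -349 (u = -336 - 13 = -349)
u + a = -349 - 176 = -525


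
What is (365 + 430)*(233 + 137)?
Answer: 294150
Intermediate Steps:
(365 + 430)*(233 + 137) = 795*370 = 294150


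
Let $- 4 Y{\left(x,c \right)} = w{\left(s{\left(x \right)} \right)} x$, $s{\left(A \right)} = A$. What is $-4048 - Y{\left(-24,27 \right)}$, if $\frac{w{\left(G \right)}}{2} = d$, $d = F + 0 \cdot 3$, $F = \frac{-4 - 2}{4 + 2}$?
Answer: $-4036$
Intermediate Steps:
$F = -1$ ($F = - \frac{6}{6} = \left(-6\right) \frac{1}{6} = -1$)
$d = -1$ ($d = -1 + 0 \cdot 3 = -1 + 0 = -1$)
$w{\left(G \right)} = -2$ ($w{\left(G \right)} = 2 \left(-1\right) = -2$)
$Y{\left(x,c \right)} = \frac{x}{2}$ ($Y{\left(x,c \right)} = - \frac{\left(-2\right) x}{4} = \frac{x}{2}$)
$-4048 - Y{\left(-24,27 \right)} = -4048 - \frac{1}{2} \left(-24\right) = -4048 - -12 = -4048 + 12 = -4036$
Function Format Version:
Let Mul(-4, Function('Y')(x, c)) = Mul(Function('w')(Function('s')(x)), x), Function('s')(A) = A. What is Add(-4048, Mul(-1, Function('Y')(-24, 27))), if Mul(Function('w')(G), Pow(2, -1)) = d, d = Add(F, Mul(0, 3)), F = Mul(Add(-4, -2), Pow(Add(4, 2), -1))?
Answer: -4036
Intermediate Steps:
F = -1 (F = Mul(-6, Pow(6, -1)) = Mul(-6, Rational(1, 6)) = -1)
d = -1 (d = Add(-1, Mul(0, 3)) = Add(-1, 0) = -1)
Function('w')(G) = -2 (Function('w')(G) = Mul(2, -1) = -2)
Function('Y')(x, c) = Mul(Rational(1, 2), x) (Function('Y')(x, c) = Mul(Rational(-1, 4), Mul(-2, x)) = Mul(Rational(1, 2), x))
Add(-4048, Mul(-1, Function('Y')(-24, 27))) = Add(-4048, Mul(-1, Mul(Rational(1, 2), -24))) = Add(-4048, Mul(-1, -12)) = Add(-4048, 12) = -4036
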